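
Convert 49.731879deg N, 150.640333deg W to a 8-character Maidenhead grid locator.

BN49qr35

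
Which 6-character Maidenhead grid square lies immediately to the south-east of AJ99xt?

BJ09as

Longitude subsquare x = 23; +1 → 24, wraps to 0 = a, carry into square.
Longitude square 9; +1 → 10, wraps to 0, carry into field.
Longitude field A = 0; +1 → 1 = B.
Latitude subsquare t = 19; −1 → 18 = s.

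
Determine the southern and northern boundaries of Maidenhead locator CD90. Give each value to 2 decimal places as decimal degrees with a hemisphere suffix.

Field C=2, D=3: +2·20° lon, +3·10° lat → SW at lon -140°, lat -60°.
Square 9, 0: +9·2° lon, +0·1° lat → SW at lon -122°, lat -60°.
Cell spans 2° lon × 1° lat.
south 60.00° S, north 59.00° S.

60.00° S, 59.00° S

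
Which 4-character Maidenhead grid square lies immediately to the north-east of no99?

Longitude square 9; +1 → 10, wraps to 0, carry into field.
Longitude field N = 13; +1 → 14 = O.
Latitude square 9; +1 → 10, wraps to 0, carry into field.
Latitude field O = 14; +1 → 15 = P.

OP00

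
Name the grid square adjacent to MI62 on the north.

Latitude square 2; +1 → 3.
The longitude characters are unchanged.

MI63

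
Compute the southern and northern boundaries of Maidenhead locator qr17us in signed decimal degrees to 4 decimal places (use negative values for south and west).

Field Q=16, R=17: +16·20° lon, +17·10° lat → SW at lon 140°, lat 80°.
Square 1, 7: +1·2° lon, +7·1° lat → SW at lon 142°, lat 87°.
Subsquare u=20, s=18: +20·0.0833333° lon, +18·0.0416667° lat → SW at lon 143.667°, lat 87.75°.
Cell spans 0.0833333° lon × 0.0416667° lat.
south 87.7500, north 87.7917.

87.7500, 87.7917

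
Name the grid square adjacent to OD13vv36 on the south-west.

OD13vv25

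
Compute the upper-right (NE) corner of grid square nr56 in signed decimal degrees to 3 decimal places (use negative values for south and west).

87.000, 92.000

Field N=13, R=17: +13·20° lon, +17·10° lat → SW at lon 80°, lat 80°.
Square 5, 6: +5·2° lon, +6·1° lat → SW at lon 90°, lat 86°.
Cell spans 2° lon × 1° lat. NE corner is SW corner plus one full cell.
latitude 87.000, longitude 92.000.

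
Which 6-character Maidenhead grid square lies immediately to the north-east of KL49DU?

KL49ev

Longitude subsquare d = 3; +1 → 4 = e.
Latitude subsquare u = 20; +1 → 21 = v.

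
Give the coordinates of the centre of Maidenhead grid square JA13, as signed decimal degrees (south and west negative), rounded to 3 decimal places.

Field J=9, A=0: +9·20° lon, +0·10° lat → SW at lon 0°, lat -90°.
Square 1, 3: +1·2° lon, +3·1° lat → SW at lon 2°, lat -87°.
Cell spans 2° lon × 1° lat. Centre is SW corner plus half of each.
latitude -86.500, longitude 3.000.

-86.500, 3.000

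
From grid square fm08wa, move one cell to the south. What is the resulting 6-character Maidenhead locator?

Latitude subsquare a = 0; −1 → -1, wraps to 23 = x, carry into square.
Latitude square 8; −1 → 7.
The longitude characters are unchanged.

FM07wx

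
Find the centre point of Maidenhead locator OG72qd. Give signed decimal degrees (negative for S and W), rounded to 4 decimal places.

-27.8542, 115.3750

Field O=14, G=6: +14·20° lon, +6·10° lat → SW at lon 100°, lat -30°.
Square 7, 2: +7·2° lon, +2·1° lat → SW at lon 114°, lat -28°.
Subsquare q=16, d=3: +16·0.0833333° lon, +3·0.0416667° lat → SW at lon 115.333°, lat -27.875°.
Cell spans 0.0833333° lon × 0.0416667° lat. Centre is SW corner plus half of each.
latitude -27.8542, longitude 115.3750.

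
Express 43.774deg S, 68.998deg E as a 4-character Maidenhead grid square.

Shift to the Maidenhead origin (180°W, 90°S): lon 249.00, lat 46.23.
Field: lon ⌊249.00/20⌋ = 12 → M; lat ⌊46.23/10⌋ = 4 → E.
Square: lon ⌊9.00/2⌋ = 4; lat ⌊6.23/1⌋ = 6.

ME46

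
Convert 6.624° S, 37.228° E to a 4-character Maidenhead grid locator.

KI83

Shift to the Maidenhead origin (180°W, 90°S): lon 217.23, lat 83.38.
Field: 217.23/20 → 10 → K, 83.38/10 → 8 → I; chars KI.
Square: 17.23/2 → 8, 3.38/1 → 3; chars 83.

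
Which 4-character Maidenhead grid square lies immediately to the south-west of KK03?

JK92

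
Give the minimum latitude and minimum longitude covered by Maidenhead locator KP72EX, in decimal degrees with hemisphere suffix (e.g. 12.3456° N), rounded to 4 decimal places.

Field K=10, P=15: +10·20° lon, +15·10° lat → SW at lon 20°, lat 60°.
Square 7, 2: +7·2° lon, +2·1° lat → SW at lon 34°, lat 62°.
Subsquare e=4, x=23: +4·0.0833333° lon, +23·0.0416667° lat → SW at lon 34.3333°, lat 62.9583°.
latitude 62.9583° N, longitude 34.3333° E.

62.9583° N, 34.3333° E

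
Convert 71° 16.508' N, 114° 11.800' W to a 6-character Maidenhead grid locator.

Shift to the Maidenhead origin (180°W, 90°S): lon 65.8033, lat 161.2751.
Field: 65.8033/20 → 3 → D, 161.2751/10 → 16 → Q; chars DQ.
Square: 5.8033/2 → 2, 1.2751/1 → 1; chars 21.
Subsquare: 1.8033/0.0833333 → 21 → v, 0.2751/0.0416667 → 6 → g; chars vg.

DQ21vg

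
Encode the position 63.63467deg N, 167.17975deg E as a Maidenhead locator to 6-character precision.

RP33op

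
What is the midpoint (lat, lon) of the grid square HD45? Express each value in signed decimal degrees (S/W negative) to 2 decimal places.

-54.50, -31.00

Field H=7, D=3: +7·20° lon, +3·10° lat → SW at lon -40°, lat -60°.
Square 4, 5: +4·2° lon, +5·1° lat → SW at lon -32°, lat -55°.
Cell spans 2° lon × 1° lat. Centre is SW corner plus half of each.
latitude -54.50, longitude -31.00.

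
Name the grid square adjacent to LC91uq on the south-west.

Longitude subsquare u = 20; −1 → 19 = t.
Latitude subsquare q = 16; −1 → 15 = p.

LC91tp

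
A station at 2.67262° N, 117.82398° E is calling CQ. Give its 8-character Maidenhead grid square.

OJ82vq81

Shift to the Maidenhead origin (180°W, 90°S): lon 297.82398, lat 92.67262.
Field: lon ⌊297.82398/20⌋ = 14 → O; lat ⌊92.67262/10⌋ = 9 → J.
Square: lon ⌊17.82398/2⌋ = 8; lat ⌊2.67262/1⌋ = 2.
Subsquare: lon ⌊1.82398/0.0833333⌋ = 21 → v; lat ⌊0.67262/0.0416667⌋ = 16 → q.
Extended square: lon ⌊0.07398/0.00833333⌋ = 8; lat ⌊0.00595/0.00416667⌋ = 1.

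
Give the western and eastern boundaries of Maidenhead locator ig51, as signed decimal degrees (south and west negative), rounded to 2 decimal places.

Field I=8, G=6: +8·20° lon, +6·10° lat → SW at lon -20°, lat -30°.
Square 5, 1: +5·2° lon, +1·1° lat → SW at lon -10°, lat -29°.
Cell spans 2° lon × 1° lat.
west -10.00, east -8.00.

-10.00, -8.00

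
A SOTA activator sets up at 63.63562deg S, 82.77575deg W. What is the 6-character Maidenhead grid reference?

Shift to the Maidenhead origin (180°W, 90°S): lon 97.2242, lat 26.3644.
Field: lon ⌊97.2242/20⌋ = 4 → E; lat ⌊26.3644/10⌋ = 2 → C.
Square: lon ⌊17.2242/2⌋ = 8; lat ⌊6.3644/1⌋ = 6.
Subsquare: lon ⌊1.2242/0.0833333⌋ = 14 → o; lat ⌊0.3644/0.0416667⌋ = 8 → i.

EC86oi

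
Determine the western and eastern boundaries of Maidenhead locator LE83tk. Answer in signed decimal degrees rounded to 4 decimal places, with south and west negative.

Field L=11, E=4: +11·20° lon, +4·10° lat → SW at lon 40°, lat -50°.
Square 8, 3: +8·2° lon, +3·1° lat → SW at lon 56°, lat -47°.
Subsquare t=19, k=10: +19·0.0833333° lon, +10·0.0416667° lat → SW at lon 57.5833°, lat -46.5833°.
Cell spans 0.0833333° lon × 0.0416667° lat.
west 57.5833, east 57.6667.

57.5833, 57.6667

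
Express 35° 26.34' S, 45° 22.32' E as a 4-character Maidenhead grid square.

Offset from 180°W / 90°S: lon 225.37°, lat 54.56°.
Field (20°×10°, letters A–R): lon ⌊225.37/20⌋ = 11 → L; lat ⌊54.56/10⌋ = 5 → F.
Square (2°×1°, digits 0–9): lon ⌊5.37/2⌋ = 2; lat ⌊4.56/1⌋ = 4.

LF24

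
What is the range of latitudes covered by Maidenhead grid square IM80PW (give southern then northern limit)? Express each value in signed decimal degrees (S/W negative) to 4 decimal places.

30.9167, 30.9583

Field I=8, M=12: +8·20° lon, +12·10° lat → SW at lon -20°, lat 30°.
Square 8, 0: +8·2° lon, +0·1° lat → SW at lon -4°, lat 30°.
Subsquare p=15, w=22: +15·0.0833333° lon, +22·0.0416667° lat → SW at lon -2.75°, lat 30.9167°.
Cell spans 0.0833333° lon × 0.0416667° lat.
south 30.9167, north 30.9583.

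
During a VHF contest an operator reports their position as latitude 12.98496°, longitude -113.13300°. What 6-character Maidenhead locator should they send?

DK32kx

Offset from 180°W / 90°S: lon 66.8670°, lat 102.9850°.
Field: lon ⌊66.8670/20⌋ = 3 → D; lat ⌊102.9850/10⌋ = 10 → K.
Square: lon ⌊6.8670/2⌋ = 3; lat ⌊2.9850/1⌋ = 2.
Subsquare: lon ⌊0.8670/0.0833333⌋ = 10 → k; lat ⌊0.9850/0.0416667⌋ = 23 → x.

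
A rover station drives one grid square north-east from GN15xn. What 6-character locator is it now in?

Longitude subsquare x = 23; +1 → 24, wraps to 0 = a, carry into square.
Longitude square 1; +1 → 2.
Latitude subsquare n = 13; +1 → 14 = o.

GN25ao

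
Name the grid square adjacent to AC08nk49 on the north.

AC08nl40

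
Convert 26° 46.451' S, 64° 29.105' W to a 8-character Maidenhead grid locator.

FG73sf14

Add 180° to longitude and 90° to latitude: 115.51492, 63.22582.
Field (20°×10°, letters A–R): lon ⌊115.51492/20⌋ = 5 → F; lat ⌊63.22582/10⌋ = 6 → G.
Square (2°×1°, digits 0–9): lon ⌊15.51492/2⌋ = 7; lat ⌊3.22582/1⌋ = 3.
Subsquare (5′×2.5′, letters a–x): lon ⌊1.51492/0.0833333⌋ = 18 → s; lat ⌊0.22582/0.0416667⌋ = 5 → f.
Extended square (30″×15″, digits 0–9): lon ⌊0.01492/0.00833333⌋ = 1; lat ⌊0.01748/0.00416667⌋ = 4.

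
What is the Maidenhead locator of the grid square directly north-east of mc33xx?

Longitude subsquare x = 23; +1 → 24, wraps to 0 = a, carry into square.
Longitude square 3; +1 → 4.
Latitude subsquare x = 23; +1 → 24, wraps to 0 = a, carry into square.
Latitude square 3; +1 → 4.

MC44aa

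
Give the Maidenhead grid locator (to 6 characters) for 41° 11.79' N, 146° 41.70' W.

BN61pe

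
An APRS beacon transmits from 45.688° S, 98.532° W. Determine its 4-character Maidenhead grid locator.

Shift to the Maidenhead origin (180°W, 90°S): lon 81.47, lat 44.31.
Field: lon ⌊81.47/20⌋ = 4 → E; lat ⌊44.31/10⌋ = 4 → E.
Square: lon ⌊1.47/2⌋ = 0; lat ⌊4.31/1⌋ = 4.

EE04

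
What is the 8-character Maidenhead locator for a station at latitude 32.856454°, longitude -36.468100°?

Add 180° to longitude and 90° to latitude: 143.53190, 122.85645.
Field: lon ⌊143.53190/20⌋ = 7 → H; lat ⌊122.85645/10⌋ = 12 → M.
Square: lon ⌊3.53190/2⌋ = 1; lat ⌊2.85645/1⌋ = 2.
Subsquare: lon ⌊1.53190/0.0833333⌋ = 18 → s; lat ⌊0.85645/0.0416667⌋ = 20 → u.
Extended square: lon ⌊0.03190/0.00833333⌋ = 3; lat ⌊0.02312/0.00416667⌋ = 5.

HM12su35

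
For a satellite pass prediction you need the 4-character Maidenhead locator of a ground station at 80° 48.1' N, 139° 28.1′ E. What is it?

PR90

Shift to the Maidenhead origin (180°W, 90°S): lon 319.47, lat 170.80.
Field: lon ⌊319.47/20⌋ = 15 → P; lat ⌊170.80/10⌋ = 17 → R.
Square: lon ⌊19.47/2⌋ = 9; lat ⌊0.80/1⌋ = 0.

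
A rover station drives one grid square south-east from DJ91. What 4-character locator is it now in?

Longitude square 9; +1 → 10, wraps to 0, carry into field.
Longitude field D = 3; +1 → 4 = E.
Latitude square 1; −1 → 0.

EJ00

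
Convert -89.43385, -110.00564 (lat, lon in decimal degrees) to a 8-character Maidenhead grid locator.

DA40xn95

Shift to the Maidenhead origin (180°W, 90°S): lon 69.99436, lat 0.56615.
Field: 69.99436/20 → 3 → D, 0.56615/10 → 0 → A; chars DA.
Square: 9.99436/2 → 4, 0.56615/1 → 0; chars 40.
Subsquare: 1.99436/0.0833333 → 23 → x, 0.56615/0.0416667 → 13 → n; chars xn.
Extended square: 0.07769/0.00833333 → 9, 0.02448/0.00416667 → 5; chars 95.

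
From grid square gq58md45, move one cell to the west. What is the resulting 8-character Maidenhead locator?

GQ58md35

Longitude extended square 4; −1 → 3.
The latitude characters are unchanged.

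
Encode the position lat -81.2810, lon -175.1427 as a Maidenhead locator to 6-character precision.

AA28kr

Shift to the Maidenhead origin (180°W, 90°S): lon 4.8573, lat 8.7190.
Field (20°×10°, letters A–R): 4.8573/20 → 0 → A, 8.7190/10 → 0 → A; chars AA.
Square (2°×1°, digits 0–9): 4.8573/2 → 2, 8.7190/1 → 8; chars 28.
Subsquare (5′×2.5′, letters a–x): 0.8573/0.0833333 → 10 → k, 0.7190/0.0416667 → 17 → r; chars kr.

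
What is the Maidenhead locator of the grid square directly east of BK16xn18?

BK16xn28

Longitude extended square 1; +1 → 2.
The latitude characters are unchanged.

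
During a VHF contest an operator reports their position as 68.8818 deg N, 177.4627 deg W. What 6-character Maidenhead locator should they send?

AP18gv

Shift to the Maidenhead origin (180°W, 90°S): lon 2.5373, lat 158.8818.
Field: lon ⌊2.5373/20⌋ = 0 → A; lat ⌊158.8818/10⌋ = 15 → P.
Square: lon ⌊2.5373/2⌋ = 1; lat ⌊8.8818/1⌋ = 8.
Subsquare: lon ⌊0.5373/0.0833333⌋ = 6 → g; lat ⌊0.8818/0.0416667⌋ = 21 → v.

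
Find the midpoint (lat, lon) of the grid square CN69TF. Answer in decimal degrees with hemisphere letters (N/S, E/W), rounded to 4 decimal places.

Field C=2, N=13: +2·20° lon, +13·10° lat → SW at lon -140°, lat 40°.
Square 6, 9: +6·2° lon, +9·1° lat → SW at lon -128°, lat 49°.
Subsquare t=19, f=5: +19·0.0833333° lon, +5·0.0416667° lat → SW at lon -126.417°, lat 49.2083°.
Cell spans 0.0833333° lon × 0.0416667° lat. Centre is SW corner plus half of each.
latitude 49.2292° N, longitude 126.3750° W.

49.2292° N, 126.3750° W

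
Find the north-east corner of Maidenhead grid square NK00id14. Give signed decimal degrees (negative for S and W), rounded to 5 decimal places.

Field N=13, K=10: +13·20° lon, +10·10° lat → SW at lon 80°, lat 10°.
Square 0, 0: +0·2° lon, +0·1° lat → SW at lon 80°, lat 10°.
Subsquare i=8, d=3: +8·0.0833333° lon, +3·0.0416667° lat → SW at lon 80.6667°, lat 10.125°.
Extended square 1, 4: +1·0.00833333° lon, +4·0.00416667° lat → SW at lon 80.675°, lat 10.1417°.
Cell spans 0.00833333° lon × 0.00416667° lat. NE corner is SW corner plus one full cell.
latitude 10.14583, longitude 80.68333.

10.14583, 80.68333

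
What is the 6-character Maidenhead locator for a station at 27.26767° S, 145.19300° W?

BG72jr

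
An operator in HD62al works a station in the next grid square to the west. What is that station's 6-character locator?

HD52xl

Longitude subsquare a = 0; −1 → -1, wraps to 23 = x, carry into square.
Longitude square 6; −1 → 5.
The latitude characters are unchanged.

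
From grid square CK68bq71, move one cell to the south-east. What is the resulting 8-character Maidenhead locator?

CK68bq80

Longitude extended square 7; +1 → 8.
Latitude extended square 1; −1 → 0.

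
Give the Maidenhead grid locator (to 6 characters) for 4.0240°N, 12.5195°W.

IJ34ra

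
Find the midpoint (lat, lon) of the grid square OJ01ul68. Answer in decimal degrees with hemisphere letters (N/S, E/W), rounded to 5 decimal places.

Field O=14, J=9: +14·20° lon, +9·10° lat → SW at lon 100°, lat 0°.
Square 0, 1: +0·2° lon, +1·1° lat → SW at lon 100°, lat 1°.
Subsquare u=20, l=11: +20·0.0833333° lon, +11·0.0416667° lat → SW at lon 101.667°, lat 1.45833°.
Extended square 6, 8: +6·0.00833333° lon, +8·0.00416667° lat → SW at lon 101.717°, lat 1.49167°.
Cell spans 0.00833333° lon × 0.00416667° lat. Centre is SW corner plus half of each.
latitude 1.49375° N, longitude 101.72083° E.

1.49375° N, 101.72083° E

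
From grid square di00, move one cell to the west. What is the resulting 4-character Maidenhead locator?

CI90

Longitude square 0; −1 → -1, wraps to 9, carry into field.
Longitude field D = 3; −1 → 2 = C.
The latitude characters are unchanged.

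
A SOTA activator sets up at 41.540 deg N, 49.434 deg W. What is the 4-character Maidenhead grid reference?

Shift to the Maidenhead origin (180°W, 90°S): lon 130.57, lat 131.54.
Field: 130.57/20 → 6 → G, 131.54/10 → 13 → N; chars GN.
Square: 10.57/2 → 5, 1.54/1 → 1; chars 51.

GN51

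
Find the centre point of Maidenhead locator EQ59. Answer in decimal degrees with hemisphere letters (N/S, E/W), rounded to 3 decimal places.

79.500° N, 89.000° W

Field E=4, Q=16: +4·20° lon, +16·10° lat → SW at lon -100°, lat 70°.
Square 5, 9: +5·2° lon, +9·1° lat → SW at lon -90°, lat 79°.
Cell spans 2° lon × 1° lat. Centre is SW corner plus half of each.
latitude 79.500° N, longitude 89.000° W.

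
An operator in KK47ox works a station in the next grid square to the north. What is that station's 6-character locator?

Latitude subsquare x = 23; +1 → 24, wraps to 0 = a, carry into square.
Latitude square 7; +1 → 8.
The longitude characters are unchanged.

KK48oa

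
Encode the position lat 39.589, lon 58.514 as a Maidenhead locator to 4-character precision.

LM99

Shift to the Maidenhead origin (180°W, 90°S): lon 238.51, lat 129.59.
Field: lon ⌊238.51/20⌋ = 11 → L; lat ⌊129.59/10⌋ = 12 → M.
Square: lon ⌊18.51/2⌋ = 9; lat ⌊9.59/1⌋ = 9.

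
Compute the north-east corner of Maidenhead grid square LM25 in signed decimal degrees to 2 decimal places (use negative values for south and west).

Field L=11, M=12: +11·20° lon, +12·10° lat → SW at lon 40°, lat 30°.
Square 2, 5: +2·2° lon, +5·1° lat → SW at lon 44°, lat 35°.
Cell spans 2° lon × 1° lat. NE corner is SW corner plus one full cell.
latitude 36.00, longitude 46.00.

36.00, 46.00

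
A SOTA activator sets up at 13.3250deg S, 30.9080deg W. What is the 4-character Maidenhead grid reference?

HH46

Offset from 180°W / 90°S: lon 149.09°, lat 76.67°.
Field: lon ⌊149.09/20⌋ = 7 → H; lat ⌊76.67/10⌋ = 7 → H.
Square: lon ⌊9.09/2⌋ = 4; lat ⌊6.67/1⌋ = 6.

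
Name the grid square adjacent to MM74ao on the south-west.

MM64xn

Longitude subsquare a = 0; −1 → -1, wraps to 23 = x, carry into square.
Longitude square 7; −1 → 6.
Latitude subsquare o = 14; −1 → 13 = n.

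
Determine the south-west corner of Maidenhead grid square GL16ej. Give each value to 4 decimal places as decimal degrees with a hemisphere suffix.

26.3750° N, 57.6667° W

Field G=6, L=11: +6·20° lon, +11·10° lat → SW at lon -60°, lat 20°.
Square 1, 6: +1·2° lon, +6·1° lat → SW at lon -58°, lat 26°.
Subsquare e=4, j=9: +4·0.0833333° lon, +9·0.0416667° lat → SW at lon -57.6667°, lat 26.375°.
latitude 26.3750° N, longitude 57.6667° W.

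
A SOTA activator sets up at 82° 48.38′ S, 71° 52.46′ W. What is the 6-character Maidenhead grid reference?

Offset from 180°W / 90°S: lon 108.1257°, lat 7.1937°.
Field: lon ⌊108.1257/20⌋ = 5 → F; lat ⌊7.1937/10⌋ = 0 → A.
Square: lon ⌊8.1257/2⌋ = 4; lat ⌊7.1937/1⌋ = 7.
Subsquare: lon ⌊0.1257/0.0833333⌋ = 1 → b; lat ⌊0.1937/0.0416667⌋ = 4 → e.

FA47be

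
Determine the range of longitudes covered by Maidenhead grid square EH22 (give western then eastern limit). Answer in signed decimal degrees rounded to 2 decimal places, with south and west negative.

Field E=4, H=7: +4·20° lon, +7·10° lat → SW at lon -100°, lat -20°.
Square 2, 2: +2·2° lon, +2·1° lat → SW at lon -96°, lat -18°.
Cell spans 2° lon × 1° lat.
west -96.00, east -94.00.

-96.00, -94.00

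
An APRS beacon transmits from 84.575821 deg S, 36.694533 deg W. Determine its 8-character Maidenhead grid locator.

HA15pk61

Shift to the Maidenhead origin (180°W, 90°S): lon 143.30547, lat 5.42418.
Field: lon ⌊143.30547/20⌋ = 7 → H; lat ⌊5.42418/10⌋ = 0 → A.
Square: lon ⌊3.30547/2⌋ = 1; lat ⌊5.42418/1⌋ = 5.
Subsquare: lon ⌊1.30547/0.0833333⌋ = 15 → p; lat ⌊0.42418/0.0416667⌋ = 10 → k.
Extended square: lon ⌊0.05547/0.00833333⌋ = 6; lat ⌊0.00751/0.00416667⌋ = 1.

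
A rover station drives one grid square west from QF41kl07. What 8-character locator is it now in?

Longitude extended square 0; −1 → -1, wraps to 9, carry into subsquare.
Longitude subsquare k = 10; −1 → 9 = j.
The latitude characters are unchanged.

QF41jl97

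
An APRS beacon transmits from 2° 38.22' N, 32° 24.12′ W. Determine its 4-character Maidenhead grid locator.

HJ32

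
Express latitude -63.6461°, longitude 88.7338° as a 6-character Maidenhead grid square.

Shift to the Maidenhead origin (180°W, 90°S): lon 268.7338, lat 26.3539.
Field: lon ⌊268.7338/20⌋ = 13 → N; lat ⌊26.3539/10⌋ = 2 → C.
Square: lon ⌊8.7338/2⌋ = 4; lat ⌊6.3539/1⌋ = 6.
Subsquare: lon ⌊0.7338/0.0833333⌋ = 8 → i; lat ⌊0.3539/0.0416667⌋ = 8 → i.

NC46ii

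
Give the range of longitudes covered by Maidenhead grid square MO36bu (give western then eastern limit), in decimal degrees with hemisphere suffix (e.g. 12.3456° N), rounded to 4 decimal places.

Field M=12, O=14: +12·20° lon, +14·10° lat → SW at lon 60°, lat 50°.
Square 3, 6: +3·2° lon, +6·1° lat → SW at lon 66°, lat 56°.
Subsquare b=1, u=20: +1·0.0833333° lon, +20·0.0416667° lat → SW at lon 66.0833°, lat 56.8333°.
Cell spans 0.0833333° lon × 0.0416667° lat.
west 66.0833° E, east 66.1667° E.

66.0833° E, 66.1667° E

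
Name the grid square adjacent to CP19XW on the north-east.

Longitude subsquare x = 23; +1 → 24, wraps to 0 = a, carry into square.
Longitude square 1; +1 → 2.
Latitude subsquare w = 22; +1 → 23 = x.

CP29ax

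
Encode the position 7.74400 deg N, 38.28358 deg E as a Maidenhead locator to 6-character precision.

KJ97dr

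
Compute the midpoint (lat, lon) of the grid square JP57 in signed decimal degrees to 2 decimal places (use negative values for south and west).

67.50, 11.00

Field J=9, P=15: +9·20° lon, +15·10° lat → SW at lon 0°, lat 60°.
Square 5, 7: +5·2° lon, +7·1° lat → SW at lon 10°, lat 67°.
Cell spans 2° lon × 1° lat. Centre is SW corner plus half of each.
latitude 67.50, longitude 11.00.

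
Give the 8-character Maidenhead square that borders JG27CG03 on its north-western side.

Longitude extended square 0; −1 → -1, wraps to 9, carry into subsquare.
Longitude subsquare c = 2; −1 → 1 = b.
Latitude extended square 3; +1 → 4.

JG27bg94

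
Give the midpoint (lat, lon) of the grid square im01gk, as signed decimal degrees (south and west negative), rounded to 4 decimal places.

31.4375, -19.4583

Field I=8, M=12: +8·20° lon, +12·10° lat → SW at lon -20°, lat 30°.
Square 0, 1: +0·2° lon, +1·1° lat → SW at lon -20°, lat 31°.
Subsquare g=6, k=10: +6·0.0833333° lon, +10·0.0416667° lat → SW at lon -19.5°, lat 31.4167°.
Cell spans 0.0833333° lon × 0.0416667° lat. Centre is SW corner plus half of each.
latitude 31.4375, longitude -19.4583.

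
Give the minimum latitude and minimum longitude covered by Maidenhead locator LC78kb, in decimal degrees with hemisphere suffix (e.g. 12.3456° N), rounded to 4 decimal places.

Field L=11, C=2: +11·20° lon, +2·10° lat → SW at lon 40°, lat -70°.
Square 7, 8: +7·2° lon, +8·1° lat → SW at lon 54°, lat -62°.
Subsquare k=10, b=1: +10·0.0833333° lon, +1·0.0416667° lat → SW at lon 54.8333°, lat -61.9583°.
latitude 61.9583° S, longitude 54.8333° E.

61.9583° S, 54.8333° E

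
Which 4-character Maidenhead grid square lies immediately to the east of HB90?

Longitude square 9; +1 → 10, wraps to 0, carry into field.
Longitude field H = 7; +1 → 8 = I.
The latitude characters are unchanged.

IB00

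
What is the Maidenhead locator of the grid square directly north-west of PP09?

OQ90

Longitude square 0; −1 → -1, wraps to 9, carry into field.
Longitude field P = 15; −1 → 14 = O.
Latitude square 9; +1 → 10, wraps to 0, carry into field.
Latitude field P = 15; +1 → 16 = Q.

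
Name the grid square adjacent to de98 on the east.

EE08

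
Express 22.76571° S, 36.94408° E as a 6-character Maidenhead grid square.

KG87lf

Offset from 180°W / 90°S: lon 216.9441°, lat 67.2343°.
Field (20°×10°, letters A–R): 216.9441/20 → 10 → K, 67.2343/10 → 6 → G; chars KG.
Square (2°×1°, digits 0–9): 16.9441/2 → 8, 7.2343/1 → 7; chars 87.
Subsquare (5′×2.5′, letters a–x): 0.9441/0.0833333 → 11 → l, 0.2343/0.0416667 → 5 → f; chars lf.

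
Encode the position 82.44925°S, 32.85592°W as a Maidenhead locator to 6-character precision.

Add 180° to longitude and 90° to latitude: 147.1441, 7.5507.
Field (20°×10°, letters A–R): 147.1441/20 → 7 → H, 7.5507/10 → 0 → A; chars HA.
Square (2°×1°, digits 0–9): 7.1441/2 → 3, 7.5507/1 → 7; chars 37.
Subsquare (5′×2.5′, letters a–x): 1.1441/0.0833333 → 13 → n, 0.5507/0.0416667 → 13 → n; chars nn.

HA37nn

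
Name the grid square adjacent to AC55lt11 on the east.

AC55lt21

Longitude extended square 1; +1 → 2.
The latitude characters are unchanged.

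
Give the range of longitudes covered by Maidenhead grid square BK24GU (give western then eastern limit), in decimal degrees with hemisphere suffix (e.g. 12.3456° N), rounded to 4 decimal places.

155.5000° W, 155.4167° W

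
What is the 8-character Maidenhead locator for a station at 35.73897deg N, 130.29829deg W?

CM45ur47

Shift to the Maidenhead origin (180°W, 90°S): lon 49.70171, lat 125.73897.
Field: lon ⌊49.70171/20⌋ = 2 → C; lat ⌊125.73897/10⌋ = 12 → M.
Square: lon ⌊9.70171/2⌋ = 4; lat ⌊5.73897/1⌋ = 5.
Subsquare: lon ⌊1.70171/0.0833333⌋ = 20 → u; lat ⌊0.73897/0.0416667⌋ = 17 → r.
Extended square: lon ⌊0.03504/0.00833333⌋ = 4; lat ⌊0.03064/0.00416667⌋ = 7.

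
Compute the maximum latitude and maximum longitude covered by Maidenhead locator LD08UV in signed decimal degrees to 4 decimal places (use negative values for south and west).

Field L=11, D=3: +11·20° lon, +3·10° lat → SW at lon 40°, lat -60°.
Square 0, 8: +0·2° lon, +8·1° lat → SW at lon 40°, lat -52°.
Subsquare u=20, v=21: +20·0.0833333° lon, +21·0.0416667° lat → SW at lon 41.6667°, lat -51.125°.
Cell spans 0.0833333° lon × 0.0416667° lat. NE corner is SW corner plus one full cell.
latitude -51.0833, longitude 41.7500.

-51.0833, 41.7500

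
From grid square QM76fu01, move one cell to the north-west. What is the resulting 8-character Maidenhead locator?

QM76eu92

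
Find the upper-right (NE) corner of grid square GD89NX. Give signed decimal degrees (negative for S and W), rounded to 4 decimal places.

-50.0000, -42.8333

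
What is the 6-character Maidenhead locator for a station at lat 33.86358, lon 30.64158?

KM53hu

Shift to the Maidenhead origin (180°W, 90°S): lon 210.6416, lat 123.8636.
Field: lon ⌊210.6416/20⌋ = 10 → K; lat ⌊123.8636/10⌋ = 12 → M.
Square: lon ⌊10.6416/2⌋ = 5; lat ⌊3.8636/1⌋ = 3.
Subsquare: lon ⌊0.6416/0.0833333⌋ = 7 → h; lat ⌊0.8636/0.0416667⌋ = 20 → u.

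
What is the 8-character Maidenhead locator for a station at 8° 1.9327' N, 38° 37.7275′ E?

Add 180° to longitude and 90° to latitude: 218.62879, 98.03221.
Field: 218.62879/20 → 10 → K, 98.03221/10 → 9 → J; chars KJ.
Square: 18.62879/2 → 9, 8.03221/1 → 8; chars 98.
Subsquare: 0.62879/0.0833333 → 7 → h, 0.03221/0.0416667 → 0 → a; chars ha.
Extended square: 0.04546/0.00833333 → 5, 0.03221/0.00416667 → 7; chars 57.

KJ98ha57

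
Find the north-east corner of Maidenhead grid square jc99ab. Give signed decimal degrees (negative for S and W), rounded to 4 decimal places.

Field J=9, C=2: +9·20° lon, +2·10° lat → SW at lon 0°, lat -70°.
Square 9, 9: +9·2° lon, +9·1° lat → SW at lon 18°, lat -61°.
Subsquare a=0, b=1: +0·0.0833333° lon, +1·0.0416667° lat → SW at lon 18°, lat -60.9583°.
Cell spans 0.0833333° lon × 0.0416667° lat. NE corner is SW corner plus one full cell.
latitude -60.9167, longitude 18.0833.

-60.9167, 18.0833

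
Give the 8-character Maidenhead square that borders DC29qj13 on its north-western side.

DC29qj04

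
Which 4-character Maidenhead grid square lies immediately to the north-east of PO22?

Longitude square 2; +1 → 3.
Latitude square 2; +1 → 3.

PO33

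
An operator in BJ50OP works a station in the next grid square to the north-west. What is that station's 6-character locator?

Longitude subsquare o = 14; −1 → 13 = n.
Latitude subsquare p = 15; +1 → 16 = q.

BJ50nq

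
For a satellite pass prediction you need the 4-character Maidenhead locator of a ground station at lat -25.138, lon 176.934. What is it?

RG84

Offset from 180°W / 90°S: lon 356.93°, lat 64.86°.
Field: 356.93/20 → 17 → R, 64.86/10 → 6 → G; chars RG.
Square: 16.93/2 → 8, 4.86/1 → 4; chars 84.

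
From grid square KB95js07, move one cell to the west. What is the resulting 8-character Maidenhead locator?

KB95is97

Longitude extended square 0; −1 → -1, wraps to 9, carry into subsquare.
Longitude subsquare j = 9; −1 → 8 = i.
The latitude characters are unchanged.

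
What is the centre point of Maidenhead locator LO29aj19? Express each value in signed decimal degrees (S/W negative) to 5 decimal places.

59.41458, 44.01250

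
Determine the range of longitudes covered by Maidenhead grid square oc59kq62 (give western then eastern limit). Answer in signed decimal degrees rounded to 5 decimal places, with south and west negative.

110.88333, 110.89167

Field O=14, C=2: +14·20° lon, +2·10° lat → SW at lon 100°, lat -70°.
Square 5, 9: +5·2° lon, +9·1° lat → SW at lon 110°, lat -61°.
Subsquare k=10, q=16: +10·0.0833333° lon, +16·0.0416667° lat → SW at lon 110.833°, lat -60.3333°.
Extended square 6, 2: +6·0.00833333° lon, +2·0.00416667° lat → SW at lon 110.883°, lat -60.325°.
Cell spans 0.00833333° lon × 0.00416667° lat.
west 110.88333, east 110.89167.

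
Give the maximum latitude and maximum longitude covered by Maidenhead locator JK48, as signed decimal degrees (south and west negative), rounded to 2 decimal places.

Field J=9, K=10: +9·20° lon, +10·10° lat → SW at lon 0°, lat 10°.
Square 4, 8: +4·2° lon, +8·1° lat → SW at lon 8°, lat 18°.
Cell spans 2° lon × 1° lat. NE corner is SW corner plus one full cell.
latitude 19.00, longitude 10.00.

19.00, 10.00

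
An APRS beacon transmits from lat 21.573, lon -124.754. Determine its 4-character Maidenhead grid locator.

CL71

Add 180° to longitude and 90° to latitude: 55.25, 111.57.
Field: lon ⌊55.25/20⌋ = 2 → C; lat ⌊111.57/10⌋ = 11 → L.
Square: lon ⌊15.25/2⌋ = 7; lat ⌊1.57/1⌋ = 1.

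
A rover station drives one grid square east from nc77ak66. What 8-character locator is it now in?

NC77ak76

Longitude extended square 6; +1 → 7.
The latitude characters are unchanged.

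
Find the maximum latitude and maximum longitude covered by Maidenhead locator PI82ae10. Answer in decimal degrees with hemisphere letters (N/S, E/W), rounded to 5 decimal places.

7.82917° S, 136.01667° E

Field P=15, I=8: +15·20° lon, +8·10° lat → SW at lon 120°, lat -10°.
Square 8, 2: +8·2° lon, +2·1° lat → SW at lon 136°, lat -8°.
Subsquare a=0, e=4: +0·0.0833333° lon, +4·0.0416667° lat → SW at lon 136°, lat -7.83333°.
Extended square 1, 0: +1·0.00833333° lon, +0·0.00416667° lat → SW at lon 136.008°, lat -7.83333°.
Cell spans 0.00833333° lon × 0.00416667° lat. NE corner is SW corner plus one full cell.
latitude 7.82917° S, longitude 136.01667° E.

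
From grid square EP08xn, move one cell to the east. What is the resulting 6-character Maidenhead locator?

EP18an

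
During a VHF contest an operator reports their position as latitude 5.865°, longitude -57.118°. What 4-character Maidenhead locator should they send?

GJ15

Shift to the Maidenhead origin (180°W, 90°S): lon 122.88, lat 95.86.
Field: lon ⌊122.88/20⌋ = 6 → G; lat ⌊95.86/10⌋ = 9 → J.
Square: lon ⌊2.88/2⌋ = 1; lat ⌊5.86/1⌋ = 5.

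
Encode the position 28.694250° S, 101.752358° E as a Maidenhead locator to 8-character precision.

OG01vh03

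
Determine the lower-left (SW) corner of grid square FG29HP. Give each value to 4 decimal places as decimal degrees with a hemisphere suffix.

Field F=5, G=6: +5·20° lon, +6·10° lat → SW at lon -80°, lat -30°.
Square 2, 9: +2·2° lon, +9·1° lat → SW at lon -76°, lat -21°.
Subsquare h=7, p=15: +7·0.0833333° lon, +15·0.0416667° lat → SW at lon -75.4167°, lat -20.375°.
latitude 20.3750° S, longitude 75.4167° W.

20.3750° S, 75.4167° W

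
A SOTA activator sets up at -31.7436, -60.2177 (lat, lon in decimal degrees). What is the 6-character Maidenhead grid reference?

Add 180° to longitude and 90° to latitude: 119.7823, 58.2564.
Field (20°×10°, letters A–R): 119.7823/20 → 5 → F, 58.2564/10 → 5 → F; chars FF.
Square (2°×1°, digits 0–9): 19.7823/2 → 9, 8.2564/1 → 8; chars 98.
Subsquare (5′×2.5′, letters a–x): 1.7823/0.0833333 → 21 → v, 0.2564/0.0416667 → 6 → g; chars vg.

FF98vg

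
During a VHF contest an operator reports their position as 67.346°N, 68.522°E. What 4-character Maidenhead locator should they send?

MP47

Offset from 180°W / 90°S: lon 248.52°, lat 157.35°.
Field: 248.52/20 → 12 → M, 157.35/10 → 15 → P; chars MP.
Square: 8.52/2 → 4, 7.35/1 → 7; chars 47.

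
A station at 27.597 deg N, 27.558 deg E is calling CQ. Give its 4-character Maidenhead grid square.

KL37

Offset from 180°W / 90°S: lon 207.56°, lat 117.60°.
Field: lon ⌊207.56/20⌋ = 10 → K; lat ⌊117.60/10⌋ = 11 → L.
Square: lon ⌊7.56/2⌋ = 3; lat ⌊7.60/1⌋ = 7.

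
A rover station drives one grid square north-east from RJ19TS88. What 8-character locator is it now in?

RJ19ts99

Longitude extended square 8; +1 → 9.
Latitude extended square 8; +1 → 9.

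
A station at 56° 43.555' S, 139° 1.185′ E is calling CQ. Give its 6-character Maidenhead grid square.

Shift to the Maidenhead origin (180°W, 90°S): lon 319.0197, lat 33.2741.
Field: 319.0197/20 → 15 → P, 33.2741/10 → 3 → D; chars PD.
Square: 19.0197/2 → 9, 3.2741/1 → 3; chars 93.
Subsquare: 1.0197/0.0833333 → 12 → m, 0.2741/0.0416667 → 6 → g; chars mg.

PD93mg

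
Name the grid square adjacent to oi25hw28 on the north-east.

OI25hw39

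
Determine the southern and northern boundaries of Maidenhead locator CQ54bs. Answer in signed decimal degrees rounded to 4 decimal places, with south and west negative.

74.7500, 74.7917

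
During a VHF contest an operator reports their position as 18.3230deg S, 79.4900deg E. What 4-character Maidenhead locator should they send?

Shift to the Maidenhead origin (180°W, 90°S): lon 259.49, lat 71.68.
Field: 259.49/20 → 12 → M, 71.68/10 → 7 → H; chars MH.
Square: 19.49/2 → 9, 1.68/1 → 1; chars 91.

MH91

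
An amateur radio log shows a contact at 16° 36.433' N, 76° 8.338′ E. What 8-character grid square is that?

Add 180° to longitude and 90° to latitude: 256.13897, 106.60722.
Field: 256.13897/20 → 12 → M, 106.60722/10 → 10 → K; chars MK.
Square: 16.13897/2 → 8, 6.60722/1 → 6; chars 86.
Subsquare: 0.13897/0.0833333 → 1 → b, 0.60722/0.0416667 → 14 → o; chars bo.
Extended square: 0.05563/0.00833333 → 6, 0.02388/0.00416667 → 5; chars 65.

MK86bo65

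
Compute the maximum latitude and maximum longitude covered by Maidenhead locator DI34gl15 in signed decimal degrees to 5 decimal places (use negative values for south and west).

-5.51667, -113.48333

Field D=3, I=8: +3·20° lon, +8·10° lat → SW at lon -120°, lat -10°.
Square 3, 4: +3·2° lon, +4·1° lat → SW at lon -114°, lat -6°.
Subsquare g=6, l=11: +6·0.0833333° lon, +11·0.0416667° lat → SW at lon -113.5°, lat -5.54167°.
Extended square 1, 5: +1·0.00833333° lon, +5·0.00416667° lat → SW at lon -113.492°, lat -5.52083°.
Cell spans 0.00833333° lon × 0.00416667° lat. NE corner is SW corner plus one full cell.
latitude -5.51667, longitude -113.48333.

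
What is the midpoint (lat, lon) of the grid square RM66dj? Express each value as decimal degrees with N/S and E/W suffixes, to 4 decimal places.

36.3958° N, 172.2917° E

Field R=17, M=12: +17·20° lon, +12·10° lat → SW at lon 160°, lat 30°.
Square 6, 6: +6·2° lon, +6·1° lat → SW at lon 172°, lat 36°.
Subsquare d=3, j=9: +3·0.0833333° lon, +9·0.0416667° lat → SW at lon 172.25°, lat 36.375°.
Cell spans 0.0833333° lon × 0.0416667° lat. Centre is SW corner plus half of each.
latitude 36.3958° N, longitude 172.2917° E.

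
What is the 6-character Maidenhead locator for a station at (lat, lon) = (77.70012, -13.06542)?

IQ37lq

Offset from 180°W / 90°S: lon 166.9346°, lat 167.7001°.
Field (20°×10°, letters A–R): 166.9346/20 → 8 → I, 167.7001/10 → 16 → Q; chars IQ.
Square (2°×1°, digits 0–9): 6.9346/2 → 3, 7.7001/1 → 7; chars 37.
Subsquare (5′×2.5′, letters a–x): 0.9346/0.0833333 → 11 → l, 0.7001/0.0416667 → 16 → q; chars lq.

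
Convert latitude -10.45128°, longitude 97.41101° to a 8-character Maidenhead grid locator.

Offset from 180°W / 90°S: lon 277.41101°, lat 79.54872°.
Field: 277.41101/20 → 13 → N, 79.54872/10 → 7 → H; chars NH.
Square: 17.41101/2 → 8, 9.54872/1 → 9; chars 89.
Subsquare: 1.41101/0.0833333 → 16 → q, 0.54872/0.0416667 → 13 → n; chars qn.
Extended square: 0.07768/0.00833333 → 9, 0.00705/0.00416667 → 1; chars 91.

NH89qn91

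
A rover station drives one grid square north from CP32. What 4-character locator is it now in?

Latitude square 2; +1 → 3.
The longitude characters are unchanged.

CP33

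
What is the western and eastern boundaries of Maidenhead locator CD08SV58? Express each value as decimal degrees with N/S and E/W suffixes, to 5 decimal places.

Field C=2, D=3: +2·20° lon, +3·10° lat → SW at lon -140°, lat -60°.
Square 0, 8: +0·2° lon, +8·1° lat → SW at lon -140°, lat -52°.
Subsquare s=18, v=21: +18·0.0833333° lon, +21·0.0416667° lat → SW at lon -138.5°, lat -51.125°.
Extended square 5, 8: +5·0.00833333° lon, +8·0.00416667° lat → SW at lon -138.458°, lat -51.0917°.
Cell spans 0.00833333° lon × 0.00416667° lat.
west 138.45833° W, east 138.45000° W.

138.45833° W, 138.45000° W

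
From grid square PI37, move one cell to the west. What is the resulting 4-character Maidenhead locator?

PI27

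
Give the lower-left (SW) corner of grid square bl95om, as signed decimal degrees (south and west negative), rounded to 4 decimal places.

Field B=1, L=11: +1·20° lon, +11·10° lat → SW at lon -160°, lat 20°.
Square 9, 5: +9·2° lon, +5·1° lat → SW at lon -142°, lat 25°.
Subsquare o=14, m=12: +14·0.0833333° lon, +12·0.0416667° lat → SW at lon -140.833°, lat 25.5°.
latitude 25.5000, longitude -140.8333.

25.5000, -140.8333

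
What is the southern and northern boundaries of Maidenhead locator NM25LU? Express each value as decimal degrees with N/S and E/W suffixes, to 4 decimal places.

Field N=13, M=12: +13·20° lon, +12·10° lat → SW at lon 80°, lat 30°.
Square 2, 5: +2·2° lon, +5·1° lat → SW at lon 84°, lat 35°.
Subsquare l=11, u=20: +11·0.0833333° lon, +20·0.0416667° lat → SW at lon 84.9167°, lat 35.8333°.
Cell spans 0.0833333° lon × 0.0416667° lat.
south 35.8333° N, north 35.8750° N.

35.8333° N, 35.8750° N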